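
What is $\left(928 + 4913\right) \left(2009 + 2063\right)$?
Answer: $23784552$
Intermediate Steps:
$\left(928 + 4913\right) \left(2009 + 2063\right) = 5841 \cdot 4072 = 23784552$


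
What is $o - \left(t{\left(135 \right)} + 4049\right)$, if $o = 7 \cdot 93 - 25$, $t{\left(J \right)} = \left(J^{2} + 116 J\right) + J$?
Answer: $-37443$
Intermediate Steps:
$t{\left(J \right)} = J^{2} + 117 J$
$o = 626$ ($o = 651 - 25 = 626$)
$o - \left(t{\left(135 \right)} + 4049\right) = 626 - \left(135 \left(117 + 135\right) + 4049\right) = 626 - \left(135 \cdot 252 + 4049\right) = 626 - \left(34020 + 4049\right) = 626 - 38069 = -37443$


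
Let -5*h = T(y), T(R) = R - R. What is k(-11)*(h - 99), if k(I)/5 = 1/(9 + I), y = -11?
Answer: 495/2 ≈ 247.50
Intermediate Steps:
k(I) = 5/(9 + I)
T(R) = 0
h = 0 (h = -⅕*0 = 0)
k(-11)*(h - 99) = (5/(9 - 11))*(0 - 99) = (5/(-2))*(-99) = (5*(-½))*(-99) = -5/2*(-99) = 495/2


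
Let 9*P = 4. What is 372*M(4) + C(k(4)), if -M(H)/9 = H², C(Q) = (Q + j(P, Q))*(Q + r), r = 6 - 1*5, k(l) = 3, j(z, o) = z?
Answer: -481988/9 ≈ -53554.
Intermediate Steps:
P = 4/9 (P = (⅑)*4 = 4/9 ≈ 0.44444)
r = 1 (r = 6 - 5 = 1)
C(Q) = (1 + Q)*(4/9 + Q) (C(Q) = (Q + 4/9)*(Q + 1) = (4/9 + Q)*(1 + Q) = (1 + Q)*(4/9 + Q))
M(H) = -9*H²
372*M(4) + C(k(4)) = 372*(-9*4²) + (4/9 + 3² + (13/9)*3) = 372*(-9*16) + (4/9 + 9 + 13/3) = 372*(-144) + 124/9 = -53568 + 124/9 = -481988/9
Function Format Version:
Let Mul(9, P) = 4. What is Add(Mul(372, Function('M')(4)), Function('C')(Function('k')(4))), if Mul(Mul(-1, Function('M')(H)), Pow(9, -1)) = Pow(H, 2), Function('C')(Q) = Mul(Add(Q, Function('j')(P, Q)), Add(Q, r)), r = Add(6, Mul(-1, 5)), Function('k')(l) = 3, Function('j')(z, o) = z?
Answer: Rational(-481988, 9) ≈ -53554.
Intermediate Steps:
P = Rational(4, 9) (P = Mul(Rational(1, 9), 4) = Rational(4, 9) ≈ 0.44444)
r = 1 (r = Add(6, -5) = 1)
Function('C')(Q) = Mul(Add(1, Q), Add(Rational(4, 9), Q)) (Function('C')(Q) = Mul(Add(Q, Rational(4, 9)), Add(Q, 1)) = Mul(Add(Rational(4, 9), Q), Add(1, Q)) = Mul(Add(1, Q), Add(Rational(4, 9), Q)))
Function('M')(H) = Mul(-9, Pow(H, 2))
Add(Mul(372, Function('M')(4)), Function('C')(Function('k')(4))) = Add(Mul(372, Mul(-9, Pow(4, 2))), Add(Rational(4, 9), Pow(3, 2), Mul(Rational(13, 9), 3))) = Add(Mul(372, Mul(-9, 16)), Add(Rational(4, 9), 9, Rational(13, 3))) = Add(Mul(372, -144), Rational(124, 9)) = Add(-53568, Rational(124, 9)) = Rational(-481988, 9)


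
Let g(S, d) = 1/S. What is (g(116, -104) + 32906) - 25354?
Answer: 876033/116 ≈ 7552.0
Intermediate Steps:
(g(116, -104) + 32906) - 25354 = (1/116 + 32906) - 25354 = 3817097/116 - 25354 = 876033/116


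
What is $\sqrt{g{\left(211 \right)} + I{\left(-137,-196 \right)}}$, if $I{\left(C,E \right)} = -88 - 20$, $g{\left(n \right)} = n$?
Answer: $\sqrt{103} \approx 10.149$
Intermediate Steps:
$I{\left(C,E \right)} = -108$
$\sqrt{g{\left(211 \right)} + I{\left(-137,-196 \right)}} = \sqrt{211 - 108} = \sqrt{103}$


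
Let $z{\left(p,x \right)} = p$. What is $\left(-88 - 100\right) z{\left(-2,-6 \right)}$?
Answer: $376$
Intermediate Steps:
$\left(-88 - 100\right) z{\left(-2,-6 \right)} = \left(-88 - 100\right) \left(-2\right) = \left(-188\right) \left(-2\right) = 376$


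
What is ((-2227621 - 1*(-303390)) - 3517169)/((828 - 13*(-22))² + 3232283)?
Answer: -604600/497031 ≈ -1.2164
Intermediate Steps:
((-2227621 - 1*(-303390)) - 3517169)/((828 - 13*(-22))² + 3232283) = ((-2227621 + 303390) - 3517169)/((828 + 286)² + 3232283) = (-1924231 - 3517169)/(1114² + 3232283) = -5441400/(1240996 + 3232283) = -5441400/4473279 = -5441400*1/4473279 = -604600/497031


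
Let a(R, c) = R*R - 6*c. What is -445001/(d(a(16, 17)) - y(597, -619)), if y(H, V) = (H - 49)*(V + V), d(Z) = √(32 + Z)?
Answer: -150949679212/230129561795 + 445001*√186/460259123590 ≈ -0.65592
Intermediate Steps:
a(R, c) = R² - 6*c
y(H, V) = 2*V*(-49 + H) (y(H, V) = (-49 + H)*(2*V) = 2*V*(-49 + H))
-445001/(d(a(16, 17)) - y(597, -619)) = -445001/(√(32 + (16² - 6*17)) - 2*(-619)*(-49 + 597)) = -445001/(√(32 + (256 - 102)) - 2*(-619)*548) = -445001/(√(32 + 154) - 1*(-678424)) = -445001/(√186 + 678424) = -445001/(678424 + √186)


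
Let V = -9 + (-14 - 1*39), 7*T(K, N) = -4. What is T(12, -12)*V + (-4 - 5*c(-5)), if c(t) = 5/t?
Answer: 255/7 ≈ 36.429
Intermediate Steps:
T(K, N) = -4/7 (T(K, N) = (1/7)*(-4) = -4/7)
V = -62 (V = -9 + (-14 - 39) = -9 - 53 = -62)
T(12, -12)*V + (-4 - 5*c(-5)) = -4/7*(-62) + (-4 - 25/(-5)) = 248/7 + (-4 - 25*(-1)/5) = 248/7 + (-4 - 5*(-1)) = 248/7 + (-4 + 5) = 248/7 + 1 = 255/7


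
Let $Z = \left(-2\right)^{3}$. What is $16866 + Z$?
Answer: $16858$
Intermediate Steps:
$Z = -8$
$16866 + Z = 16866 - 8 = 16858$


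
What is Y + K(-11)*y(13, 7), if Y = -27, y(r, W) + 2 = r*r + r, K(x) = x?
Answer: -2007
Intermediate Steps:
y(r, W) = -2 + r + r² (y(r, W) = -2 + (r*r + r) = -2 + (r² + r) = -2 + (r + r²) = -2 + r + r²)
Y + K(-11)*y(13, 7) = -27 - 11*(-2 + 13 + 13²) = -27 - 11*(-2 + 13 + 169) = -27 - 11*180 = -27 - 1980 = -2007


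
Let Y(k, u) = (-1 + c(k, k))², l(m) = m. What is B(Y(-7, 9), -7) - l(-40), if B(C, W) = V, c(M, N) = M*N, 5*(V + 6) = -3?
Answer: 167/5 ≈ 33.400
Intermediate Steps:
V = -33/5 (V = -6 + (⅕)*(-3) = -6 - ⅗ = -33/5 ≈ -6.6000)
Y(k, u) = (-1 + k²)² (Y(k, u) = (-1 + k*k)² = (-1 + k²)²)
B(C, W) = -33/5
B(Y(-7, 9), -7) - l(-40) = -33/5 - 1*(-40) = -33/5 + 40 = 167/5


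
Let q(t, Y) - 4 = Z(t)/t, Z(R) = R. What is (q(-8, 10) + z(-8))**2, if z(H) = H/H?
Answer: 36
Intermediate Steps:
z(H) = 1
q(t, Y) = 5 (q(t, Y) = 4 + t/t = 4 + 1 = 5)
(q(-8, 10) + z(-8))**2 = (5 + 1)**2 = 6**2 = 36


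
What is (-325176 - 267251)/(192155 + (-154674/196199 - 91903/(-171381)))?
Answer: -2845746860893959/923023040195264 ≈ -3.0831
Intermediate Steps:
(-325176 - 267251)/(192155 + (-154674/196199 - 91903/(-171381))) = -592427/(192155 + (-154674*1/196199 - 91903*(-1/171381))) = -592427/(192155 + (-154674/196199 + 13129/24483)) = -592427/(192155 - 1210986871/4803540117) = -592427/923023040195264/4803540117 = -592427*4803540117/923023040195264 = -2845746860893959/923023040195264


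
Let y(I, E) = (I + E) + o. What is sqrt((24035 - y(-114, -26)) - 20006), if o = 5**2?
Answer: 4*sqrt(259) ≈ 64.374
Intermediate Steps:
o = 25
y(I, E) = 25 + E + I (y(I, E) = (I + E) + 25 = (E + I) + 25 = 25 + E + I)
sqrt((24035 - y(-114, -26)) - 20006) = sqrt((24035 - (25 - 26 - 114)) - 20006) = sqrt((24035 - 1*(-115)) - 20006) = sqrt((24035 + 115) - 20006) = sqrt(24150 - 20006) = sqrt(4144) = 4*sqrt(259)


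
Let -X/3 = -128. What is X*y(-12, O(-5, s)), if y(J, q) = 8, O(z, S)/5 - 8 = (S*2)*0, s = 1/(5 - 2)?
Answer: 3072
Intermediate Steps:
X = 384 (X = -3*(-128) = 384)
s = 1/3 ≈ 0.33333
O(z, S) = 40 (O(z, S) = 40 + 5*((S*2)*0) = 40 + 5*((2*S)*0) = 40 + 5*0 = 40 + 0 = 40)
X*y(-12, O(-5, s)) = 384*8 = 3072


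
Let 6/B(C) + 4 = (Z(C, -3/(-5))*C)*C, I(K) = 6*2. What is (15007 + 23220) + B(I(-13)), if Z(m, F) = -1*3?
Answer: 8333483/218 ≈ 38227.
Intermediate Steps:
Z(m, F) = -3
I(K) = 12
B(C) = 6/(-4 - 3*C²) (B(C) = 6/(-4 + (-3*C)*C) = 6/(-4 - 3*C²))
(15007 + 23220) + B(I(-13)) = (15007 + 23220) + 6/(-4 - 3*12²) = 38227 + 6/(-4 - 3*144) = 38227 + 6/(-4 - 432) = 38227 + 6/(-436) = 38227 + 6*(-1/436) = 38227 - 3/218 = 8333483/218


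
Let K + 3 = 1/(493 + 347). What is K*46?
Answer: -57937/420 ≈ -137.95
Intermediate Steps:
K = -2519/840 (K = -3 + 1/(493 + 347) = -3 + 1/840 = -2519/840 ≈ -2.9988)
K*46 = -2519/840*46 = -57937/420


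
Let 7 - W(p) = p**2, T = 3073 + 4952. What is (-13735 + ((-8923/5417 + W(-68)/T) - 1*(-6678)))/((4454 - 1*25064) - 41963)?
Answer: 102291487863/906712492175 ≈ 0.11282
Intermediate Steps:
T = 8025
W(p) = 7 - p**2
(-13735 + ((-8923/5417 + W(-68)/T) - 1*(-6678)))/((4454 - 1*25064) - 41963) = (-13735 + ((-8923/5417 + (7 - 1*(-68)**2)/8025) - 1*(-6678)))/((4454 - 1*25064) - 41963) = (-13735 + ((-8923*1/5417 + (7 - 1*4624)*(1/8025)) + 6678))/((4454 - 25064) - 41963) = (-13735 + ((-8923/5417 + (7 - 4624)*(1/8025)) + 6678))/(-20610 - 41963) = (-13735 + ((-8923/5417 - 4617*1/8025) + 6678))/(-62573) = (-13735 + ((-8923/5417 - 1539/2675) + 6678))*(-1/62573) = (-13735 + (-32205788/14490475 + 6678))*(-1/62573) = (-13735 + 96735186262/14490475)*(-1/62573) = -102291487863/14490475*(-1/62573) = 102291487863/906712492175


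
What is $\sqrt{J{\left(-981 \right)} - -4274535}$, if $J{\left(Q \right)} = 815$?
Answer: $5 \sqrt{171014} \approx 2067.7$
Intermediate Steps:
$\sqrt{J{\left(-981 \right)} - -4274535} = \sqrt{815 - -4274535} = \sqrt{815 + 4274535} = \sqrt{4275350} = 5 \sqrt{171014}$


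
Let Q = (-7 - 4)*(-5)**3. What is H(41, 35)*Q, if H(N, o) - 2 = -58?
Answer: -77000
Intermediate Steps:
H(N, o) = -56 (H(N, o) = 2 - 58 = -56)
Q = 1375 (Q = -11*(-125) = 1375)
H(41, 35)*Q = -56*1375 = -77000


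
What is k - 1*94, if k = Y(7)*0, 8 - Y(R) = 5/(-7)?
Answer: -94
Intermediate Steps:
Y(R) = 61/7 (Y(R) = 8 - 5/(-7) = 8 - 5*(-1)/7 = 8 - 1*(-5/7) = 8 + 5/7 = 61/7)
k = 0 (k = (61/7)*0 = 0)
k - 1*94 = 0 - 1*94 = 0 - 94 = -94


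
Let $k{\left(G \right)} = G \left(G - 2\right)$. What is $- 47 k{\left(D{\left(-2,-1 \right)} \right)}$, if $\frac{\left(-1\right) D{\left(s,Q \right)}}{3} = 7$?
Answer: $-22701$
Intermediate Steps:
$D{\left(s,Q \right)} = -21$ ($D{\left(s,Q \right)} = \left(-3\right) 7 = -21$)
$k{\left(G \right)} = G \left(-2 + G\right)$
$- 47 k{\left(D{\left(-2,-1 \right)} \right)} = - 47 \left(- 21 \left(-2 - 21\right)\right) = - 47 \left(\left(-21\right) \left(-23\right)\right) = \left(-47\right) 483 = -22701$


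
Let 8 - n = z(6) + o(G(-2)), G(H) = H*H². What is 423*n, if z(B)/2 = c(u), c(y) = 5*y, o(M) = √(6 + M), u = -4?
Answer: 20304 - 423*I*√2 ≈ 20304.0 - 598.21*I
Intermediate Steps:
G(H) = H³
z(B) = -40 (z(B) = 2*(5*(-4)) = 2*(-20) = -40)
n = 48 - I*√2 (n = 8 - (-40 + √(6 + (-2)³)) = 8 - (-40 + √(6 - 8)) = 8 - (-40 + √(-2)) = 8 - (-40 + I*√2) = 8 + (40 - I*√2) = 48 - I*√2 ≈ 48.0 - 1.4142*I)
423*n = 423*(48 - I*√2) = 20304 - 423*I*√2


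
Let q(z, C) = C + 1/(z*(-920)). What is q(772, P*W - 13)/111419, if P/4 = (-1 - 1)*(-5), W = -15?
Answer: -435377121/79134230560 ≈ -0.0055018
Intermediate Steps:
P = 40 (P = 4*((-1 - 1)*(-5)) = 4*(-2*(-5)) = 4*10 = 40)
q(z, C) = C - 1/(920*z) (q(z, C) = C - 1/920/z = C - 1/(920*z))
q(772, P*W - 13)/111419 = ((40*(-15) - 13) - 1/920/772)/111419 = ((-600 - 13) - 1/920*1/772)*(1/111419) = (-613 - 1/710240)*(1/111419) = -435377121/710240*1/111419 = -435377121/79134230560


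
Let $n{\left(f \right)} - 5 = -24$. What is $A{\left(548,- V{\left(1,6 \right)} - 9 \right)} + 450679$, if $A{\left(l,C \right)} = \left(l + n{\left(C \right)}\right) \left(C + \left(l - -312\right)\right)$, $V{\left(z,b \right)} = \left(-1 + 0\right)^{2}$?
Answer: $900329$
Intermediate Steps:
$V{\left(z,b \right)} = 1$ ($V{\left(z,b \right)} = \left(-1\right)^{2} = 1$)
$n{\left(f \right)} = -19$ ($n{\left(f \right)} = 5 - 24 = -19$)
$A{\left(l,C \right)} = \left(-19 + l\right) \left(312 + C + l\right)$ ($A{\left(l,C \right)} = \left(l - 19\right) \left(C + \left(l - -312\right)\right) = \left(-19 + l\right) \left(C + \left(l + 312\right)\right) = \left(-19 + l\right) \left(C + \left(312 + l\right)\right) = \left(-19 + l\right) \left(312 + C + l\right)$)
$A{\left(548,- V{\left(1,6 \right)} - 9 \right)} + 450679 = \left(-5928 + 548^{2} - 19 \left(\left(-1\right) 1 - 9\right) + 293 \cdot 548 + \left(\left(-1\right) 1 - 9\right) 548\right) + 450679 = \left(-5928 + 300304 - 19 \left(-1 - 9\right) + 160564 + \left(-1 - 9\right) 548\right) + 450679 = \left(-5928 + 300304 - -190 + 160564 - 5480\right) + 450679 = \left(-5928 + 300304 + 190 + 160564 - 5480\right) + 450679 = 449650 + 450679 = 900329$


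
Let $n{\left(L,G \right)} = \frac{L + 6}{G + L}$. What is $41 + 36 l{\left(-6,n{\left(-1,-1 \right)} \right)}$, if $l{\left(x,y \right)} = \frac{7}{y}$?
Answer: $- \frac{299}{5} \approx -59.8$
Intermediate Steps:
$n{\left(L,G \right)} = \frac{6 + L}{G + L}$
$41 + 36 l{\left(-6,n{\left(-1,-1 \right)} \right)} = 41 + 36 \frac{7}{\frac{1}{-1 - 1} \left(6 - 1\right)} = 41 + 36 \frac{7}{\frac{1}{-2} \cdot 5} = 41 + 36 \frac{7}{\left(- \frac{1}{2}\right) 5} = 41 + 36 \frac{7}{- \frac{5}{2}} = 41 + 36 \cdot 7 \left(- \frac{2}{5}\right) = 41 + 36 \left(- \frac{14}{5}\right) = 41 - \frac{504}{5} = - \frac{299}{5}$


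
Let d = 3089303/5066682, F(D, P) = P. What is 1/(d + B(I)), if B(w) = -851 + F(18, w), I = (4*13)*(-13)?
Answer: -5066682/7733734111 ≈ -0.00065514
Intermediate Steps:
I = -676 (I = 52*(-13) = -676)
d = 3089303/5066682 (d = 3089303*(1/5066682) = 3089303/5066682 ≈ 0.60973)
B(w) = -851 + w
1/(d + B(I)) = 1/(3089303/5066682 + (-851 - 676)) = 1/(3089303/5066682 - 1527) = 1/(-7733734111/5066682) = -5066682/7733734111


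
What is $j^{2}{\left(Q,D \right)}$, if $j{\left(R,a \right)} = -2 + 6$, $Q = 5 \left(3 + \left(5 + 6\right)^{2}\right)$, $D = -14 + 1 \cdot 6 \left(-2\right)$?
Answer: $16$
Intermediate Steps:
$D = -26$ ($D = -14 + 6 \left(-2\right) = -14 - 12 = -26$)
$Q = 620$ ($Q = 5 \left(3 + 11^{2}\right) = 5 \left(3 + 121\right) = 5 \cdot 124 = 620$)
$j{\left(R,a \right)} = 4$
$j^{2}{\left(Q,D \right)} = 4^{2} = 16$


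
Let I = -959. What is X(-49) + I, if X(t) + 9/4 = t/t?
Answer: -3841/4 ≈ -960.25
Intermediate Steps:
X(t) = -5/4 (X(t) = -9/4 + t/t = -9/4 + 1 = -5/4)
X(-49) + I = -5/4 - 959 = -3841/4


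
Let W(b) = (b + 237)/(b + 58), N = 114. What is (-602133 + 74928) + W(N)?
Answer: -90678909/172 ≈ -5.2720e+5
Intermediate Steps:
W(b) = (237 + b)/(58 + b)
(-602133 + 74928) + W(N) = (-602133 + 74928) + (237 + 114)/(58 + 114) = -527205 + 351/172 = -90678909/172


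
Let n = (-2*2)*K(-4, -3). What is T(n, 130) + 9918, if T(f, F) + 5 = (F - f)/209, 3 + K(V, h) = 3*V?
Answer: 2071887/209 ≈ 9913.3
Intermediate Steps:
K(V, h) = -3 + 3*V
n = 60 (n = (-2*2)*(-3 + 3*(-4)) = -4*(-3 - 12) = -4*(-15) = 60)
T(f, F) = -5 - f/209 + F/209 (T(f, F) = -5 + (F - f)/209 = -5 + (F - f)*(1/209) = -5 + (-f/209 + F/209) = -5 - f/209 + F/209)
T(n, 130) + 9918 = (-5 - 1/209*60 + (1/209)*130) + 9918 = (-5 - 60/209 + 130/209) + 9918 = -975/209 + 9918 = 2071887/209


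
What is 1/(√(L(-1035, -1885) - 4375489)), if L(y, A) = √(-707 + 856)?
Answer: -I/√(4375489 - √149) ≈ -0.00047807*I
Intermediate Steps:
L(y, A) = √149
1/(√(L(-1035, -1885) - 4375489)) = 1/(√(√149 - 4375489)) = 1/(√(-4375489 + √149)) = (-4375489 + √149)^(-½)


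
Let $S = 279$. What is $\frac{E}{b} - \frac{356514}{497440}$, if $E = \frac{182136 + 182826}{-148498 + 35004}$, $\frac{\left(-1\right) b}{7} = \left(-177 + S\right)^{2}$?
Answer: $- \frac{61387490599691}{85658556894960} \approx -0.71665$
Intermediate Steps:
$b = -72828$ ($b = - 7 \left(-177 + 279\right)^{2} = - 7 \cdot 102^{2} = \left(-7\right) 10404 = -72828$)
$E = - \frac{182481}{56747}$ ($E = \frac{364962}{-113494} = 364962 \left(- \frac{1}{113494}\right) = - \frac{182481}{56747} \approx -3.2157$)
$\frac{E}{b} - \frac{356514}{497440} = - \frac{182481}{56747 \left(-72828\right)} - \frac{356514}{497440} = \left(- \frac{182481}{56747}\right) \left(- \frac{1}{72828}\right) - \frac{178257}{248720} = \frac{60827}{1377590172} - \frac{178257}{248720} = - \frac{61387490599691}{85658556894960}$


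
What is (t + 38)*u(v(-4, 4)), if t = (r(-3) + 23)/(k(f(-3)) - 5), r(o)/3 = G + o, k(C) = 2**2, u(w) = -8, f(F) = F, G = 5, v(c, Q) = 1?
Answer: -72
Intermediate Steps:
k(C) = 4
r(o) = 15 + 3*o (r(o) = 3*(5 + o) = 15 + 3*o)
t = -29 (t = ((15 + 3*(-3)) + 23)/(4 - 5) = ((15 - 9) + 23)/(-1) = (6 + 23)*(-1) = 29*(-1) = -29)
(t + 38)*u(v(-4, 4)) = (-29 + 38)*(-8) = 9*(-8) = -72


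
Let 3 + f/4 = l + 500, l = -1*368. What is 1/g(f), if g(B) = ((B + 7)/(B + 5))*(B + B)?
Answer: 521/539736 ≈ 0.00096529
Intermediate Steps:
l = -368
f = 516 (f = -12 + 4*(-368 + 500) = -12 + 4*132 = -12 + 528 = 516)
g(B) = 2*B*(7 + B)/(5 + B) (g(B) = ((7 + B)/(5 + B))*(2*B) = 2*B*(7 + B)/(5 + B))
1/g(f) = 1/(2*516*(7 + 516)/(5 + 516)) = 1/(2*516*523/521) = 1/(2*516*(1/521)*523) = 1/(539736/521) = 521/539736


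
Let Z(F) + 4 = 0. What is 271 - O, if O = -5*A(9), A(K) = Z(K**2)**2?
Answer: 351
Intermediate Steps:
Z(F) = -4 (Z(F) = -4 + 0 = -4)
A(K) = 16 (A(K) = (-4)**2 = 16)
O = -80 (O = -5*16 = -80)
271 - O = 271 - 1*(-80) = 271 + 80 = 351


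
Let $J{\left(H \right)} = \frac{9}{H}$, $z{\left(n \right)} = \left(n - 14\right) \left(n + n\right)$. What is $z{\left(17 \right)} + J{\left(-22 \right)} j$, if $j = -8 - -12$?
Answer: $\frac{1104}{11} \approx 100.36$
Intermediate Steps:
$z{\left(n \right)} = 2 n \left(-14 + n\right)$ ($z{\left(n \right)} = \left(-14 + n\right) 2 n = 2 n \left(-14 + n\right)$)
$j = 4$ ($j = -8 + 12 = 4$)
$z{\left(17 \right)} + J{\left(-22 \right)} j = 2 \cdot 17 \left(-14 + 17\right) + \frac{9}{-22} \cdot 4 = 2 \cdot 17 \cdot 3 + 9 \left(- \frac{1}{22}\right) 4 = 102 - \frac{18}{11} = \frac{1104}{11}$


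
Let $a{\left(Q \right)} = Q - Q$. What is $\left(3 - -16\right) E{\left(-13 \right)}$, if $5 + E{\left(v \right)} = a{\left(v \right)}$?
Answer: $-95$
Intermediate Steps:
$a{\left(Q \right)} = 0$
$E{\left(v \right)} = -5$ ($E{\left(v \right)} = -5 + 0 = -5$)
$\left(3 - -16\right) E{\left(-13 \right)} = \left(3 - -16\right) \left(-5\right) = \left(3 + 16\right) \left(-5\right) = 19 \left(-5\right) = -95$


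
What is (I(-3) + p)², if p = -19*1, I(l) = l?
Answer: 484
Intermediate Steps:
p = -19
(I(-3) + p)² = (-3 - 19)² = (-22)² = 484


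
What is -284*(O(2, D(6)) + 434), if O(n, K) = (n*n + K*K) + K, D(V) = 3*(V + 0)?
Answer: -221520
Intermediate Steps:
D(V) = 3*V
O(n, K) = K + K² + n² (O(n, K) = (n² + K²) + K = (K² + n²) + K = K + K² + n²)
-284*(O(2, D(6)) + 434) = -284*((3*6 + (3*6)² + 2²) + 434) = -284*((18 + 18² + 4) + 434) = -284*((18 + 324 + 4) + 434) = -284*(346 + 434) = -284*780 = -221520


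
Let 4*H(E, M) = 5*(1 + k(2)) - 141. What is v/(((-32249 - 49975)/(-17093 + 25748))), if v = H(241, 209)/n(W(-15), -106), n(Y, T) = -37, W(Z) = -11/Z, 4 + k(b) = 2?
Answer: -210605/2028192 ≈ -0.10384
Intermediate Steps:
k(b) = -2 (k(b) = -4 + 2 = -2)
H(E, M) = -73/2 (H(E, M) = (5*(1 - 2) - 141)/4 = (5*(-1) - 141)/4 = (-5 - 141)/4 = (¼)*(-146) = -73/2)
v = 73/74 (v = -73/2/(-37) = -73/2*(-1/37) = 73/74 ≈ 0.98649)
v/(((-32249 - 49975)/(-17093 + 25748))) = 73/(74*(((-32249 - 49975)/(-17093 + 25748)))) = 73/(74*((-82224/8655))) = 73/(74*((-82224*1/8655))) = 73/(74*(-27408/2885)) = (73/74)*(-2885/27408) = -210605/2028192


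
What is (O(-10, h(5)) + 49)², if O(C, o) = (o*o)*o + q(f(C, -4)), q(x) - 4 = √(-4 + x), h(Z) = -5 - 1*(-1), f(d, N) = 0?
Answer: 117 - 44*I ≈ 117.0 - 44.0*I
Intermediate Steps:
h(Z) = -4 (h(Z) = -5 + 1 = -4)
q(x) = 4 + √(-4 + x)
O(C, o) = 4 + o³ + 2*I (O(C, o) = (o*o)*o + (4 + √(-4 + 0)) = o²*o + (4 + √(-4)) = o³ + (4 + 2*I) = 4 + o³ + 2*I)
(O(-10, h(5)) + 49)² = ((4 + (-4)³ + 2*I) + 49)² = ((4 - 64 + 2*I) + 49)² = ((-60 + 2*I) + 49)² = (-11 + 2*I)²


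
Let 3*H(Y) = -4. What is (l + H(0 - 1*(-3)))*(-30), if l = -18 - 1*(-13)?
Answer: 190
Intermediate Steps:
H(Y) = -4/3 (H(Y) = (⅓)*(-4) = -4/3)
l = -5 (l = -18 + 13 = -5)
(l + H(0 - 1*(-3)))*(-30) = (-5 - 4/3)*(-30) = -19/3*(-30) = 190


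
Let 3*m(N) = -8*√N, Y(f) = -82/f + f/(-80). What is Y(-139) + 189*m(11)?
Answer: 25881/11120 - 504*√11 ≈ -1669.3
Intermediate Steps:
Y(f) = -82/f - f/80 (Y(f) = -82/f + f*(-1/80) = -82/f - f/80)
m(N) = -8*√N/3 (m(N) = (-8*√N)/3 = -8*√N/3)
Y(-139) + 189*m(11) = (-82/(-139) - 1/80*(-139)) + 189*(-8*√11/3) = (-82*(-1/139) + 139/80) - 504*√11 = (82/139 + 139/80) - 504*√11 = 25881/11120 - 504*√11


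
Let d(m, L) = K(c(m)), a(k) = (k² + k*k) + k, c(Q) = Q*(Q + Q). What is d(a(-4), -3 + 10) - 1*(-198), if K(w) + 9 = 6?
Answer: 195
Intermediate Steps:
c(Q) = 2*Q² (c(Q) = Q*(2*Q) = 2*Q²)
a(k) = k + 2*k² (a(k) = (k² + k²) + k = 2*k² + k = k + 2*k²)
K(w) = -3 (K(w) = -9 + 6 = -3)
d(m, L) = -3
d(a(-4), -3 + 10) - 1*(-198) = -3 - 1*(-198) = -3 + 198 = 195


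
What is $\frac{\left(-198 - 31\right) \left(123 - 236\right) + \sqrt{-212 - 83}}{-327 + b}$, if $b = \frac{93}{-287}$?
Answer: $- \frac{7426699}{93942} - \frac{287 i \sqrt{295}}{93942} \approx -79.056 - 0.052473 i$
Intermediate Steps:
$b = - \frac{93}{287}$ ($b = 93 \left(- \frac{1}{287}\right) = - \frac{93}{287} \approx -0.32404$)
$\frac{\left(-198 - 31\right) \left(123 - 236\right) + \sqrt{-212 - 83}}{-327 + b} = \frac{\left(-198 - 31\right) \left(123 - 236\right) + \sqrt{-212 - 83}}{-327 - \frac{93}{287}} = \frac{\left(-229\right) \left(-113\right) + \sqrt{-295}}{- \frac{93942}{287}} = \left(25877 + i \sqrt{295}\right) \left(- \frac{287}{93942}\right) = - \frac{7426699}{93942} - \frac{287 i \sqrt{295}}{93942}$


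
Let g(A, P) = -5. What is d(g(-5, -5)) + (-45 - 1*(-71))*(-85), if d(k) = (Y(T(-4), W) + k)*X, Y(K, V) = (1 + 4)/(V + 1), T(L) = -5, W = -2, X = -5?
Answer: -2160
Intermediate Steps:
Y(K, V) = 5/(1 + V)
d(k) = 25 - 5*k (d(k) = (5/(1 - 2) + k)*(-5) = (5/(-1) + k)*(-5) = (5*(-1) + k)*(-5) = (-5 + k)*(-5) = 25 - 5*k)
d(g(-5, -5)) + (-45 - 1*(-71))*(-85) = (25 - 5*(-5)) + (-45 - 1*(-71))*(-85) = (25 + 25) + (-45 + 71)*(-85) = 50 + 26*(-85) = 50 - 2210 = -2160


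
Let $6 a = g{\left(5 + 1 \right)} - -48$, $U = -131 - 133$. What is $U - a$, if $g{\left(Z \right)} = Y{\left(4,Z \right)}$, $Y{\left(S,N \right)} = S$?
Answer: $- \frac{818}{3} \approx -272.67$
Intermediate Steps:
$U = -264$
$g{\left(Z \right)} = 4$
$a = \frac{26}{3}$ ($a = \frac{4 - -48}{6} = \frac{4 + 48}{6} = \frac{1}{6} \cdot 52 = \frac{26}{3} \approx 8.6667$)
$U - a = -264 - \frac{26}{3} = - \frac{818}{3}$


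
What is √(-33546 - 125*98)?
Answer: 214*I ≈ 214.0*I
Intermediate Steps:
√(-33546 - 125*98) = √(-33546 - 12250) = √(-45796) = 214*I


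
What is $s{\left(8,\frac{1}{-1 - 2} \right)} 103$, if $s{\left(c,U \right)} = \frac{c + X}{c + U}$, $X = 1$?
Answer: $\frac{2781}{23} \approx 120.91$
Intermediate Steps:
$s{\left(c,U \right)} = \frac{1 + c}{U + c}$ ($s{\left(c,U \right)} = \frac{c + 1}{c + U} = \frac{1 + c}{U + c}$)
$s{\left(8,\frac{1}{-1 - 2} \right)} 103 = \frac{1 + 8}{\frac{1}{-1 - 2} + 8} \cdot 103 = \frac{1}{\frac{1}{-3} + 8} \cdot 9 \cdot 103 = \frac{1}{- \frac{1}{3} + 8} \cdot 9 \cdot 103 = \frac{1}{\frac{23}{3}} \cdot 9 \cdot 103 = \frac{3}{23} \cdot 9 \cdot 103 = \frac{27}{23} \cdot 103 = \frac{2781}{23}$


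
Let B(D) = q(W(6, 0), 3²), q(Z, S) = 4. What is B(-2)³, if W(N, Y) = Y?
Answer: 64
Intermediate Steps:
B(D) = 4
B(-2)³ = 4³ = 64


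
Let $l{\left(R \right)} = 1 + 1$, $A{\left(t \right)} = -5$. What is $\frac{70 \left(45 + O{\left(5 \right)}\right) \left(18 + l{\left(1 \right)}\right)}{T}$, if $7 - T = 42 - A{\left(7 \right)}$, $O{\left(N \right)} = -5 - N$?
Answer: $-1225$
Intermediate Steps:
$l{\left(R \right)} = 2$
$T = -40$ ($T = 7 - \left(42 - -5\right) = 7 - \left(42 + 5\right) = 7 - 47 = -40$)
$\frac{70 \left(45 + O{\left(5 \right)}\right) \left(18 + l{\left(1 \right)}\right)}{T} = \frac{70 \left(45 - 10\right) \left(18 + 2\right)}{-40} = 70 \left(45 - 10\right) 20 \left(- \frac{1}{40}\right) = 70 \cdot 35 \cdot 20 \left(- \frac{1}{40}\right) = 70 \cdot 700 \left(- \frac{1}{40}\right) = 49000 \left(- \frac{1}{40}\right) = -1225$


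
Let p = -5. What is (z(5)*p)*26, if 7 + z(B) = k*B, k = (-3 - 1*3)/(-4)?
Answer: -65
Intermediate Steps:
k = 3/2 (k = (-3 - 3)*(-¼) = -6*(-¼) = 3/2 ≈ 1.5000)
z(B) = -7 + 3*B/2
(z(5)*p)*26 = ((-7 + (3/2)*5)*(-5))*26 = ((-7 + 15/2)*(-5))*26 = ((½)*(-5))*26 = -5/2*26 = -65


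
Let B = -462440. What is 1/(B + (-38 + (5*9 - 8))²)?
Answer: -1/462439 ≈ -2.1624e-6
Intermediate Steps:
1/(B + (-38 + (5*9 - 8))²) = 1/(-462440 + (-38 + (5*9 - 8))²) = 1/(-462440 + (-38 + (45 - 8))²) = 1/(-462440 + (-38 + 37)²) = 1/(-462440 + (-1)²) = 1/(-462440 + 1) = 1/(-462439) = -1/462439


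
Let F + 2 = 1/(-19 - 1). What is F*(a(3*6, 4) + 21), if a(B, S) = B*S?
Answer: -3813/20 ≈ -190.65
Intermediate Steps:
F = -41/20 (F = -2 + 1/(-19 - 1) = -2 + 1/(-20) = -2 - 1/20 = -41/20 ≈ -2.0500)
F*(a(3*6, 4) + 21) = -41*((3*6)*4 + 21)/20 = -41*(18*4 + 21)/20 = -41*(72 + 21)/20 = -41/20*93 = -3813/20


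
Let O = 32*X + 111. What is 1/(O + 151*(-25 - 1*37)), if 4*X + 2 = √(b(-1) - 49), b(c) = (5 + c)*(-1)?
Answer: -9267/85880681 - 8*I*√53/85880681 ≈ -0.00010791 - 6.7816e-7*I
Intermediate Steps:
b(c) = -5 - c
X = -½ + I*√53/4 (X = -½ + √((-5 - 1*(-1)) - 49)/4 = -½ + √((-5 + 1) - 49)/4 = -½ + √(-4 - 49)/4 = -½ + √(-53)/4 = -½ + (I*√53)/4 = -½ + I*√53/4 ≈ -0.5 + 1.82*I)
O = 95 + 8*I*√53 (O = 32*(-½ + I*√53/4) + 111 = (-16 + 8*I*√53) + 111 = 95 + 8*I*√53 ≈ 95.0 + 58.241*I)
1/(O + 151*(-25 - 1*37)) = 1/((95 + 8*I*√53) + 151*(-25 - 1*37)) = 1/((95 + 8*I*√53) + 151*(-25 - 37)) = 1/((95 + 8*I*√53) + 151*(-62)) = 1/((95 + 8*I*√53) - 9362) = 1/(-9267 + 8*I*√53)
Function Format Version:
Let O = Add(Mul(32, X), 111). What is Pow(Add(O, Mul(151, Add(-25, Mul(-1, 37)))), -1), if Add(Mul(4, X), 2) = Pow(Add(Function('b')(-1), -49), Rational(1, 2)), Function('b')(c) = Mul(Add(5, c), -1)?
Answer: Add(Rational(-9267, 85880681), Mul(Rational(-8, 85880681), I, Pow(53, Rational(1, 2)))) ≈ Add(-0.00010791, Mul(-6.7816e-7, I))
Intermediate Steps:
Function('b')(c) = Add(-5, Mul(-1, c))
X = Add(Rational(-1, 2), Mul(Rational(1, 4), I, Pow(53, Rational(1, 2)))) (X = Add(Rational(-1, 2), Mul(Rational(1, 4), Pow(Add(Add(-5, Mul(-1, -1)), -49), Rational(1, 2)))) = Add(Rational(-1, 2), Mul(Rational(1, 4), Pow(Add(Add(-5, 1), -49), Rational(1, 2)))) = Add(Rational(-1, 2), Mul(Rational(1, 4), Pow(Add(-4, -49), Rational(1, 2)))) = Add(Rational(-1, 2), Mul(Rational(1, 4), Pow(-53, Rational(1, 2)))) = Add(Rational(-1, 2), Mul(Rational(1, 4), Mul(I, Pow(53, Rational(1, 2))))) = Add(Rational(-1, 2), Mul(Rational(1, 4), I, Pow(53, Rational(1, 2)))) ≈ Add(-0.50000, Mul(1.8200, I)))
O = Add(95, Mul(8, I, Pow(53, Rational(1, 2)))) (O = Add(Mul(32, Add(Rational(-1, 2), Mul(Rational(1, 4), I, Pow(53, Rational(1, 2))))), 111) = Add(Add(-16, Mul(8, I, Pow(53, Rational(1, 2)))), 111) = Add(95, Mul(8, I, Pow(53, Rational(1, 2)))) ≈ Add(95.000, Mul(58.241, I)))
Pow(Add(O, Mul(151, Add(-25, Mul(-1, 37)))), -1) = Pow(Add(Add(95, Mul(8, I, Pow(53, Rational(1, 2)))), Mul(151, Add(-25, Mul(-1, 37)))), -1) = Pow(Add(Add(95, Mul(8, I, Pow(53, Rational(1, 2)))), Mul(151, Add(-25, -37))), -1) = Pow(Add(Add(95, Mul(8, I, Pow(53, Rational(1, 2)))), Mul(151, -62)), -1) = Pow(Add(Add(95, Mul(8, I, Pow(53, Rational(1, 2)))), -9362), -1) = Pow(Add(-9267, Mul(8, I, Pow(53, Rational(1, 2)))), -1)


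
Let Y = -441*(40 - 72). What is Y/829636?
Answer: 3528/207409 ≈ 0.017010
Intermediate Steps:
Y = 14112 (Y = -441*(-32) = 14112)
Y/829636 = 14112/829636 = 14112*(1/829636) = 3528/207409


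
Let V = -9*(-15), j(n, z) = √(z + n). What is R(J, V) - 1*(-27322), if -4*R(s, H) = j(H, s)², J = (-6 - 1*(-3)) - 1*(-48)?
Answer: 27277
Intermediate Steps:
J = 45 (J = (-6 + 3) + 48 = -3 + 48 = 45)
j(n, z) = √(n + z)
V = 135
R(s, H) = -H/4 - s/4 (R(s, H) = -(H/4 + s/4) = -(H + s)/4 = -H/4 - s/4)
R(J, V) - 1*(-27322) = (-¼*135 - ¼*45) - 1*(-27322) = (-135/4 - 45/4) + 27322 = -45 + 27322 = 27277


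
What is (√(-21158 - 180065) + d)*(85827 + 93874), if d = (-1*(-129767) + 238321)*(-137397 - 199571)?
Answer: -22289011763841984 + 1976711*I*√1663 ≈ -2.2289e+16 + 8.061e+7*I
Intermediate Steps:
d = -124033877184 (d = (129767 + 238321)*(-336968) = 368088*(-336968) = -124033877184)
(√(-21158 - 180065) + d)*(85827 + 93874) = (√(-21158 - 180065) - 124033877184)*(85827 + 93874) = (√(-201223) - 124033877184)*179701 = (11*I*√1663 - 124033877184)*179701 = (-124033877184 + 11*I*√1663)*179701 = -22289011763841984 + 1976711*I*√1663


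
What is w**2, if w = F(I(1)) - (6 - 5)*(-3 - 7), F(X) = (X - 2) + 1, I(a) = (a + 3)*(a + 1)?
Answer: 289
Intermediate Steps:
I(a) = (1 + a)*(3 + a) (I(a) = (3 + a)*(1 + a) = (1 + a)*(3 + a))
F(X) = -1 + X (F(X) = (-2 + X) + 1 = -1 + X)
w = 17 (w = (-1 + (3 + 1**2 + 4*1)) - (6 - 5)*(-3 - 7) = (-1 + (3 + 1 + 4)) - (-10) = (-1 + 8) - 1*(-10) = 7 + 10 = 17)
w**2 = 17**2 = 289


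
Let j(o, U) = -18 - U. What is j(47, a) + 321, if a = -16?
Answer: 319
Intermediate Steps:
j(47, a) + 321 = (-18 - 1*(-16)) + 321 = (-18 + 16) + 321 = -2 + 321 = 319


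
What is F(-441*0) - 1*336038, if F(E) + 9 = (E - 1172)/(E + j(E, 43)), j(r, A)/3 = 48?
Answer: -12097985/36 ≈ -3.3606e+5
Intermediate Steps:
j(r, A) = 144 (j(r, A) = 3*48 = 144)
F(E) = -9 + (-1172 + E)/(144 + E) (F(E) = -9 + (E - 1172)/(E + 144) = -9 + (-1172 + E)/(144 + E))
F(-441*0) - 1*336038 = 4*(-617 - (-882)*0)/(144 - 441*0) - 1*336038 = 4*(-617 - 2*0)/(144 + 0) - 336038 = 4*(-617 + 0)/144 - 336038 = 4*(1/144)*(-617) - 336038 = -617/36 - 336038 = -12097985/36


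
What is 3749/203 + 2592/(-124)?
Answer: -15325/6293 ≈ -2.4352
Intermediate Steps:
3749/203 + 2592/(-124) = 3749*(1/203) + 2592*(-1/124) = 3749/203 - 648/31 = -15325/6293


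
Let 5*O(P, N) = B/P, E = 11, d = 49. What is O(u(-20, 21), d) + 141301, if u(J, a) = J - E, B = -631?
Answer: 21902286/155 ≈ 1.4131e+5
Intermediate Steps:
u(J, a) = -11 + J (u(J, a) = J - 1*11 = J - 11 = -11 + J)
O(P, N) = -631/(5*P) (O(P, N) = (-631/P)/5 = -631/(5*P))
O(u(-20, 21), d) + 141301 = -631/(5*(-11 - 20)) + 141301 = -631/5/(-31) + 141301 = -631/5*(-1/31) + 141301 = 631/155 + 141301 = 21902286/155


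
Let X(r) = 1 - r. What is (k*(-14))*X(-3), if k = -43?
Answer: 2408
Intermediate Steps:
(k*(-14))*X(-3) = (-43*(-14))*(1 - 1*(-3)) = 602*(1 + 3) = 602*4 = 2408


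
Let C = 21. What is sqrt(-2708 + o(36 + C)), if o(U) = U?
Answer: I*sqrt(2651) ≈ 51.488*I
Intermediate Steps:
sqrt(-2708 + o(36 + C)) = sqrt(-2708 + (36 + 21)) = sqrt(-2708 + 57) = sqrt(-2651) = I*sqrt(2651)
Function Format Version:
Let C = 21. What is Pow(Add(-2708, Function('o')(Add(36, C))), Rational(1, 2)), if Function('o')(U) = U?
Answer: Mul(I, Pow(2651, Rational(1, 2))) ≈ Mul(51.488, I)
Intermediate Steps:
Pow(Add(-2708, Function('o')(Add(36, C))), Rational(1, 2)) = Pow(Add(-2708, Add(36, 21)), Rational(1, 2)) = Pow(Add(-2708, 57), Rational(1, 2)) = Pow(-2651, Rational(1, 2)) = Mul(I, Pow(2651, Rational(1, 2)))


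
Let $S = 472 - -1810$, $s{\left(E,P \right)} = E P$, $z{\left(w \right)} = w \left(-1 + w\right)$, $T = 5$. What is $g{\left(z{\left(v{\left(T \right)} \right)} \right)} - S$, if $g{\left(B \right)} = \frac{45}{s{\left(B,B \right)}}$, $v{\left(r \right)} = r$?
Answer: $- \frac{182551}{80} \approx -2281.9$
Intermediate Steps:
$g{\left(B \right)} = \frac{45}{B^{2}}$ ($g{\left(B \right)} = \frac{45}{B B} = \frac{45}{B^{2}}$)
$S = 2282$ ($S = 472 + 1810 = 2282$)
$g{\left(z{\left(v{\left(T \right)} \right)} \right)} - S = \frac{45}{25 \left(-1 + 5\right)^{2}} - 2282 = \frac{45}{400} - 2282 = 45 \cdot \frac{1}{400} - 2282 = \frac{9}{80} - 2282 = - \frac{182551}{80}$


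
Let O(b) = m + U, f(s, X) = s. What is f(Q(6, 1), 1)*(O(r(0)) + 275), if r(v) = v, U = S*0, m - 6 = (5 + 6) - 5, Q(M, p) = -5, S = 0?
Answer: -1435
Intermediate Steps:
m = 12 (m = 6 + ((5 + 6) - 5) = 6 + (11 - 5) = 6 + 6 = 12)
U = 0 (U = 0*0 = 0)
O(b) = 12 (O(b) = 12 + 0 = 12)
f(Q(6, 1), 1)*(O(r(0)) + 275) = -5*(12 + 275) = -5*287 = -1435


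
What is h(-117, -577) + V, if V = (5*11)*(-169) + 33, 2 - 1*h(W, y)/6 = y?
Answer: -5788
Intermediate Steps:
h(W, y) = 12 - 6*y
V = -9262 (V = 55*(-169) + 33 = -9295 + 33 = -9262)
h(-117, -577) + V = (12 - 6*(-577)) - 9262 = (12 + 3462) - 9262 = 3474 - 9262 = -5788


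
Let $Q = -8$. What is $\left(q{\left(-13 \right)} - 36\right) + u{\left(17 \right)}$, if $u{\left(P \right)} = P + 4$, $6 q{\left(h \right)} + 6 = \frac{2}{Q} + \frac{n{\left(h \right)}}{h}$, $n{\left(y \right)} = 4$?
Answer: $- \frac{5021}{312} \approx -16.093$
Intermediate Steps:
$q{\left(h \right)} = - \frac{25}{24} + \frac{2}{3 h}$ ($q{\left(h \right)} = -1 + \frac{\frac{2}{-8} + \frac{4}{h}}{6} = -1 + \frac{2 \left(- \frac{1}{8}\right) + \frac{4}{h}}{6} = -1 + \frac{- \frac{1}{4} + \frac{4}{h}}{6} = -1 - \left(\frac{1}{24} - \frac{2}{3 h}\right) = - \frac{25}{24} + \frac{2}{3 h}$)
$u{\left(P \right)} = 4 + P$
$\left(q{\left(-13 \right)} - 36\right) + u{\left(17 \right)} = \left(\frac{16 - -325}{24 \left(-13\right)} - 36\right) + \left(4 + 17\right) = \left(\frac{1}{24} \left(- \frac{1}{13}\right) \left(16 + 325\right) - 36\right) + 21 = \left(\frac{1}{24} \left(- \frac{1}{13}\right) 341 - 36\right) + 21 = \left(- \frac{341}{312} - 36\right) + 21 = - \frac{11573}{312} + 21 = - \frac{5021}{312}$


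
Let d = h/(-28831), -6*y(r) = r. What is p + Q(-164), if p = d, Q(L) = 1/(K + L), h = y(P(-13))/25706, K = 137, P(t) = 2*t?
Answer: -741129803/20010501522 ≈ -0.037037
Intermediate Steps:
y(r) = -r/6
h = 13/77118 (h = -(-13)/3/25706 = -⅙*(-26)*(1/25706) = (13/3)*(1/25706) = 13/77118 ≈ 0.00016857)
Q(L) = 1/(137 + L)
d = -13/2223389058 (d = (13/77118)/(-28831) = (13/77118)*(-1/28831) = -13/2223389058 ≈ -5.8469e-9)
p = -13/2223389058 ≈ -5.8469e-9
p + Q(-164) = -13/2223389058 + 1/(137 - 164) = -13/2223389058 + 1/(-27) = -13/2223389058 - 1/27 = -741129803/20010501522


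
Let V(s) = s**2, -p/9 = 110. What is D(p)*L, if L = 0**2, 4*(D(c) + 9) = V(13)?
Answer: 0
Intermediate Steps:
p = -990 (p = -9*110 = -990)
D(c) = 133/4 (D(c) = -9 + (1/4)*13**2 = -9 + (1/4)*169 = -9 + 169/4 = 133/4)
L = 0
D(p)*L = (133/4)*0 = 0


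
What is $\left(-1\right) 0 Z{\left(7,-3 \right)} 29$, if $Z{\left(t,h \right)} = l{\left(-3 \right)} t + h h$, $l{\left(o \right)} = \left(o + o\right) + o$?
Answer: $0$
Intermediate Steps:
$l{\left(o \right)} = 3 o$ ($l{\left(o \right)} = 2 o + o = 3 o$)
$Z{\left(t,h \right)} = h^{2} - 9 t$ ($Z{\left(t,h \right)} = 3 \left(-3\right) t + h h = - 9 t + h^{2} = h^{2} - 9 t$)
$\left(-1\right) 0 Z{\left(7,-3 \right)} 29 = \left(-1\right) 0 \left(\left(-3\right)^{2} - 63\right) 29 = 0 \left(9 - 63\right) 29 = 0 \left(-54\right) 29 = 0 \cdot 29 = 0$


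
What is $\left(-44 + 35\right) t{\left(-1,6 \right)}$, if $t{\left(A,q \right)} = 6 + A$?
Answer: $-45$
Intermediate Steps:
$\left(-44 + 35\right) t{\left(-1,6 \right)} = \left(-44 + 35\right) \left(6 - 1\right) = \left(-9\right) 5 = -45$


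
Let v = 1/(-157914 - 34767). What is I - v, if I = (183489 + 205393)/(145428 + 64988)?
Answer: 37465191529/20271582648 ≈ 1.8482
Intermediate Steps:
I = 194441/105208 (I = 388882/210416 = 388882*(1/210416) = 194441/105208 ≈ 1.8482)
v = -1/192681 (v = 1/(-192681) = -1/192681 ≈ -5.1899e-6)
I - v = 194441/105208 - 1*(-1/192681) = 194441/105208 + 1/192681 = 37465191529/20271582648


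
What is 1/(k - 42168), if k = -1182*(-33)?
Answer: -1/3162 ≈ -0.00031626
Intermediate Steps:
k = 39006
1/(k - 42168) = 1/(39006 - 42168) = 1/(-3162) = -1/3162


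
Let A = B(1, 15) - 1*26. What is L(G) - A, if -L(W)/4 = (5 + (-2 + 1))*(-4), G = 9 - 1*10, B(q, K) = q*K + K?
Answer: 60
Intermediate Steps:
B(q, K) = K + K*q (B(q, K) = K*q + K = K + K*q)
G = -1 (G = 9 - 10 = -1)
L(W) = 64 (L(W) = -4*(5 + (-2 + 1))*(-4) = -4*(5 - 1)*(-4) = -16*(-4) = -4*(-16) = 64)
A = 4 (A = 15*(1 + 1) - 1*26 = 15*2 - 26 = 30 - 26 = 4)
L(G) - A = 64 - 1*4 = 64 - 4 = 60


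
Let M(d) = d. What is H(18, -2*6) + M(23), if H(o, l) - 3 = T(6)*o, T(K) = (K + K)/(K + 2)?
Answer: 53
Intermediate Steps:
T(K) = 2*K/(2 + K) (T(K) = (2*K)/(2 + K) = 2*K/(2 + K))
H(o, l) = 3 + 3*o/2 (H(o, l) = 3 + (2*6/(2 + 6))*o = 3 + (2*6/8)*o = 3 + (2*6*(⅛))*o = 3 + 3*o/2)
H(18, -2*6) + M(23) = (3 + (3/2)*18) + 23 = (3 + 27) + 23 = 30 + 23 = 53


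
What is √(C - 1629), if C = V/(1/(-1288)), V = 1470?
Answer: I*√1894989 ≈ 1376.6*I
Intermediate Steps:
C = -1893360 (C = 1470/(1/(-1288)) = 1470/(-1/1288) = 1470*(-1288) = -1893360)
√(C - 1629) = √(-1893360 - 1629) = √(-1894989) = I*√1894989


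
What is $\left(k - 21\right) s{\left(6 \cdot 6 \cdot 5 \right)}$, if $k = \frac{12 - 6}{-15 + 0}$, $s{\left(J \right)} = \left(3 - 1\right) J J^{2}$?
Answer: $-249609600$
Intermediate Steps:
$s{\left(J \right)} = 2 J^{3}$ ($s{\left(J \right)} = 2 J J^{2} = 2 J^{3}$)
$k = - \frac{2}{5}$ ($k = \frac{6}{-15} = 6 \left(- \frac{1}{15}\right) = - \frac{2}{5} \approx -0.4$)
$\left(k - 21\right) s{\left(6 \cdot 6 \cdot 5 \right)} = \left(- \frac{2}{5} - 21\right) 2 \left(6 \cdot 6 \cdot 5\right)^{3} = - \frac{107 \cdot 2 \left(36 \cdot 5\right)^{3}}{5} = - \frac{107 \cdot 2 \cdot 180^{3}}{5} = - \frac{107 \cdot 2 \cdot 5832000}{5} = \left(- \frac{107}{5}\right) 11664000 = -249609600$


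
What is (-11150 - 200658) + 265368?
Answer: 53560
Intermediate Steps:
(-11150 - 200658) + 265368 = -211808 + 265368 = 53560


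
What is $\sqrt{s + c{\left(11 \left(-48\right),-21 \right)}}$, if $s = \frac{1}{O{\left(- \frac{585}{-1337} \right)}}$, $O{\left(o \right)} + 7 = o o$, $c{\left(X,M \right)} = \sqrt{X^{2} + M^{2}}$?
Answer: $\frac{\sqrt{-21756069707302 + 2221910254418460 \sqrt{1241}}}{12170758} \approx 22.984$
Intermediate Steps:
$c{\left(X,M \right)} = \sqrt{M^{2} + X^{2}}$
$O{\left(o \right)} = -7 + o^{2}$ ($O{\left(o \right)} = -7 + o o = -7 + o^{2}$)
$s = - \frac{1787569}{12170758}$ ($s = \frac{1}{-7 + \left(- \frac{585}{-1337}\right)^{2}} = \frac{1}{-7 + \left(\left(-585\right) \left(- \frac{1}{1337}\right)\right)^{2}} = \frac{1}{-7 + \left(\frac{585}{1337}\right)^{2}} = \frac{1}{-7 + \frac{342225}{1787569}} = \frac{1}{- \frac{12170758}{1787569}} = - \frac{1787569}{12170758} \approx -0.14687$)
$\sqrt{s + c{\left(11 \left(-48\right),-21 \right)}} = \sqrt{- \frac{1787569}{12170758} + \sqrt{\left(-21\right)^{2} + \left(11 \left(-48\right)\right)^{2}}} = \sqrt{- \frac{1787569}{12170758} + \sqrt{441 + \left(-528\right)^{2}}} = \sqrt{- \frac{1787569}{12170758} + \sqrt{441 + 278784}} = \sqrt{- \frac{1787569}{12170758} + \sqrt{279225}} = \sqrt{- \frac{1787569}{12170758} + 15 \sqrt{1241}}$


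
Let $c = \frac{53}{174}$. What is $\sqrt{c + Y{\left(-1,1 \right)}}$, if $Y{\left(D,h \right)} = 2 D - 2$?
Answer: $\frac{i \sqrt{111882}}{174} \approx 1.9223 i$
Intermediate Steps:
$c = \frac{53}{174}$ ($c = 53 \cdot \frac{1}{174} = \frac{53}{174} \approx 0.3046$)
$Y{\left(D,h \right)} = -2 + 2 D$
$\sqrt{c + Y{\left(-1,1 \right)}} = \sqrt{\frac{53}{174} + \left(-2 + 2 \left(-1\right)\right)} = \sqrt{\frac{53}{174} - 4} = \sqrt{- \frac{643}{174}} = \frac{i \sqrt{111882}}{174}$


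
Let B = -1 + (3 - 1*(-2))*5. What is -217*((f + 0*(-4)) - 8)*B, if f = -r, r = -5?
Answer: 15624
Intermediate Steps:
B = 24 (B = -1 + (3 + 2)*5 = -1 + 5*5 = -1 + 25 = 24)
f = 5 (f = -(-5) = -1*(-5) = 5)
-217*((f + 0*(-4)) - 8)*B = -217*((5 + 0*(-4)) - 8)*24 = -217*((5 + 0) - 8)*24 = -217*(5 - 8)*24 = -(-651)*24 = -217*(-72) = 15624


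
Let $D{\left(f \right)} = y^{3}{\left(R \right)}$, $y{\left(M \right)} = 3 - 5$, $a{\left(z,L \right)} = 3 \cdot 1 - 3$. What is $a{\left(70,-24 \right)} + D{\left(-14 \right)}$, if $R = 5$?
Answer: $-8$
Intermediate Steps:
$a{\left(z,L \right)} = 0$ ($a{\left(z,L \right)} = 3 - 3 = 0$)
$y{\left(M \right)} = -2$
$D{\left(f \right)} = -8$ ($D{\left(f \right)} = \left(-2\right)^{3} = -8$)
$a{\left(70,-24 \right)} + D{\left(-14 \right)} = 0 - 8 = -8$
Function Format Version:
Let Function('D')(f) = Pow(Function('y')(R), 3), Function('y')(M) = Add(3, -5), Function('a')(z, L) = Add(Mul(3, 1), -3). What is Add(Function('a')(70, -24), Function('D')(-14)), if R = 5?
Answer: -8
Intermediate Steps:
Function('a')(z, L) = 0 (Function('a')(z, L) = Add(3, -3) = 0)
Function('y')(M) = -2
Function('D')(f) = -8 (Function('D')(f) = Pow(-2, 3) = -8)
Add(Function('a')(70, -24), Function('D')(-14)) = Add(0, -8) = -8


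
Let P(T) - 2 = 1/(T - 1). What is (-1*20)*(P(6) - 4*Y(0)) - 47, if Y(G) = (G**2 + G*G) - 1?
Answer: -171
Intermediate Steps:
P(T) = 2 + 1/(-1 + T) (P(T) = 2 + 1/(T - 1) = 2 + 1/(-1 + T))
Y(G) = -1 + 2*G**2 (Y(G) = (G**2 + G**2) - 1 = 2*G**2 - 1 = -1 + 2*G**2)
(-1*20)*(P(6) - 4*Y(0)) - 47 = (-1*20)*((-1 + 2*6)/(-1 + 6) - 4*(-1 + 2*0**2)) - 47 = -20*((-1 + 12)/5 - 4*(-1 + 2*0)) - 47 = -20*((1/5)*11 - 4*(-1 + 0)) - 47 = -20*(11/5 - 4*(-1)) - 47 = -20*(11/5 + 4) - 47 = -20*31/5 - 47 = -124 - 47 = -171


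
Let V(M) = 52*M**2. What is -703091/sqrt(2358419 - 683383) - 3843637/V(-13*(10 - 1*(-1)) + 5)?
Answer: -3843637/990288 - 703091*sqrt(418759)/837518 ≈ -547.13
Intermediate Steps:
-703091/sqrt(2358419 - 683383) - 3843637/V(-13*(10 - 1*(-1)) + 5) = -703091/sqrt(2358419 - 683383) - 3843637*1/(52*(-13*(10 - 1*(-1)) + 5)**2) = -703091*sqrt(418759)/837518 - 3843637*1/(52*(-13*(10 + 1) + 5)**2) = -703091*sqrt(418759)/837518 - 3843637*1/(52*(-13*11 + 5)**2) = -703091*sqrt(418759)/837518 - 3843637*1/(52*(-143 + 5)**2) = -703091*sqrt(418759)/837518 - 3843637/(52*(-138)**2) = -703091*sqrt(418759)/837518 - 3843637/(52*19044) = -703091*sqrt(418759)/837518 - 3843637/990288 = -3843637/990288 - 703091*sqrt(418759)/837518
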